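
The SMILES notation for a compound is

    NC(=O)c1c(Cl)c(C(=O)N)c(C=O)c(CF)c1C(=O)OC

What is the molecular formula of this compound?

C12H10ClFN2O5

Walk through each heavy atom and fill implicit hydrogens from standard valence (C 4, N 3, O 2, S 2, halogen 1); for lowercase aromatic atoms, an aromatic c carries 1 H when it has two neighbours and 0 H with three, and aromatic n carries 0 H:
  atom 1: N, bond orders sum to 1 (valence 3) → 2 H
  atom 2: C, bond orders sum to 4 (valence 4) → 0 H
  atom 3: O, bond orders sum to 2 (valence 2) → 0 H
  atom 4: aromatic c, 3 neighbours → 0 H
  atom 5: aromatic c, 3 neighbours → 0 H
  atom 6: Cl (halogen, monovalent) → 0 H
  atom 7: aromatic c, 3 neighbours → 0 H
  atom 8: C, bond orders sum to 4 (valence 4) → 0 H
  atom 9: O, bond orders sum to 2 (valence 2) → 0 H
  atom 10: N, bond orders sum to 1 (valence 3) → 2 H
  atom 11: aromatic c, 3 neighbours → 0 H
  atom 12: C, bond orders sum to 3 (valence 4) → 1 H
  atom 13: O, bond orders sum to 2 (valence 2) → 0 H
  atom 14: aromatic c, 3 neighbours → 0 H
  atom 15: C, bond orders sum to 2 (valence 4) → 2 H
  atom 16: F (halogen, monovalent) → 0 H
  atom 17: aromatic c, 3 neighbours → 0 H
  atom 18: C, bond orders sum to 4 (valence 4) → 0 H
  atom 19: O, bond orders sum to 2 (valence 2) → 0 H
  atom 20: O, bond orders sum to 2 (valence 2) → 0 H
  atom 21: C, bond orders sum to 1 (valence 4) → 3 H
Totals → C:12, H:10, Cl:1, F:1, N:2, O:5.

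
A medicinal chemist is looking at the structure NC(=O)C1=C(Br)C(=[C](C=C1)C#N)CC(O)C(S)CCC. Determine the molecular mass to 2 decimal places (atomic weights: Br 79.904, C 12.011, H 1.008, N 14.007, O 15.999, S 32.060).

First, the molecular formula is C14H17BrN2O2S (counting implicit H from valence).
  Br: 1 × 79.904 = 79.904
  C: 14 × 12.011 = 168.154
  H: 17 × 1.008 = 17.136
  N: 2 × 14.007 = 28.014
  O: 2 × 15.999 = 31.998
  S: 1 × 32.060 = 32.060
Sum: 1×79.904 + 14×12.011 + 17×1.008 + 2×14.007 + 2×15.999 + 1×32.060 = 357.266 → 357.27 g/mol.

357.27 g/mol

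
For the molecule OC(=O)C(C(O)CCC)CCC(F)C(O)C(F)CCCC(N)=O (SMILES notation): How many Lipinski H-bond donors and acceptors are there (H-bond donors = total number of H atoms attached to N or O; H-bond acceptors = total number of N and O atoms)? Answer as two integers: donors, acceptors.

5, 6

Donors: find every N or O and count the H atoms it carries.
  atom 1 (O): bond orders sum to 1 → 1 H
  atom 3 (O): bond orders sum to 2 → 0 H
  atom 6 (O): bond orders sum to 1 → 1 H
  atom 15 (O): bond orders sum to 1 → 1 H
  atom 22 (N): bond orders sum to 1 → 2 H
  atom 23 (O): bond orders sum to 2 → 0 H
Lipinski HBD = 5.
Acceptors: N atoms = 1, O atoms = 5 → HBA = 6.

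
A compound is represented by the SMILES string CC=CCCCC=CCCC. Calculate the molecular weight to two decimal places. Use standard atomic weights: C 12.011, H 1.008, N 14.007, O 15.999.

First, the molecular formula is C11H20 (counting implicit H from valence).
  C: 11 × 12.011 = 132.121
  H: 20 × 1.008 = 20.160
Sum: 11×12.011 + 20×1.008 = 152.281 → 152.28 g/mol.

152.28 g/mol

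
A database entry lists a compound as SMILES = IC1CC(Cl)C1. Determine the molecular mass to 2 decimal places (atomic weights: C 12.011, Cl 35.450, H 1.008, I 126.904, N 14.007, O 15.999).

First, the molecular formula is C4H6ClI (counting implicit H from valence).
  C: 4 × 12.011 = 48.044
  Cl: 1 × 35.450 = 35.450
  H: 6 × 1.008 = 6.048
  I: 1 × 126.904 = 126.904
Sum: 4×12.011 + 1×35.450 + 6×1.008 + 1×126.904 = 216.446 → 216.45 g/mol.

216.45 g/mol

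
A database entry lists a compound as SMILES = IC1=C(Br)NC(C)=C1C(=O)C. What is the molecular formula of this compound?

Walk through each heavy atom and fill implicit hydrogens from standard valence (C 4, N 3, O 2, S 2, halogen 1):
  atom 1: I (halogen, monovalent) → 0 H
  atom 2: C, bond orders sum to 4 (valence 4) → 0 H
  atom 3: C, bond orders sum to 4 (valence 4) → 0 H
  atom 4: Br (halogen, monovalent) → 0 H
  atom 5: N, bond orders sum to 2 (valence 3) → 1 H
  atom 6: C, bond orders sum to 4 (valence 4) → 0 H
  atom 7: C, bond orders sum to 1 (valence 4) → 3 H
  atom 8: C, bond orders sum to 4 (valence 4) → 0 H
  atom 9: C, bond orders sum to 4 (valence 4) → 0 H
  atom 10: O, bond orders sum to 2 (valence 2) → 0 H
  atom 11: C, bond orders sum to 1 (valence 4) → 3 H
Totals → C:7, H:7, Br:1, I:1, N:1, O:1.
In Hill order: C7H7BrINO.

C7H7BrINO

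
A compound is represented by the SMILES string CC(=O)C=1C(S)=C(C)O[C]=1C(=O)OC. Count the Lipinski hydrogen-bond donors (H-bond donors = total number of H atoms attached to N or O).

0

Donors: find every N or O and count the H atoms it carries.
  atom 3 (O): bond orders sum to 2 → 0 H
  atom 9 (O): bond orders sum to 2 → 0 H
  atom 12 (O): bond orders sum to 2 → 0 H
  atom 13 (O): bond orders sum to 2 → 0 H
Lipinski HBD = 0.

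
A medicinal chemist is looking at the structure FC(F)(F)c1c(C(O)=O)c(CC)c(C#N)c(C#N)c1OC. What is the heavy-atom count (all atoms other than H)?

Every atom symbol written in the SMILES (organic subset) is one heavy atom; implicit H are not written.
Heavy atoms by element → C:13, F:3, N:2, O:3.
Total: 21.

21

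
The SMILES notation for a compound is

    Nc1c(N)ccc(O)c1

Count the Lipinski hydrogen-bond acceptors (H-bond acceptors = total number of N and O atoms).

3

N atoms: 2; O atoms: 1.
Lipinski HBA = 2 + 1 = 3.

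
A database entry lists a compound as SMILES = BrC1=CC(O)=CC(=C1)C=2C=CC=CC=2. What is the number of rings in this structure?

In SMILES, each pair of matching ring-closure digits denotes one ring-closing bond; the number of such bonds equals the number of independent rings.
Ring-closure bonds here: 2.

2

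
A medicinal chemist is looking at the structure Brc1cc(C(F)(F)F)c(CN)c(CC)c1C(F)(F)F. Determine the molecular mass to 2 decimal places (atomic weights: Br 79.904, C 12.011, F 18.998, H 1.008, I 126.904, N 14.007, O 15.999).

First, the molecular formula is C11H10BrF6N (counting implicit H from valence).
  Br: 1 × 79.904 = 79.904
  C: 11 × 12.011 = 132.121
  F: 6 × 18.998 = 113.988
  H: 10 × 1.008 = 10.080
  N: 1 × 14.007 = 14.007
Sum: 1×79.904 + 11×12.011 + 6×18.998 + 10×1.008 + 1×14.007 = 350.100 → 350.10 g/mol.

350.10 g/mol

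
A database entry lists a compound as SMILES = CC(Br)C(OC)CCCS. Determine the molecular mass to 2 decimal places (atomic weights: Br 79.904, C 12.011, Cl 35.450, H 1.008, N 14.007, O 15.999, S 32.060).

First, the molecular formula is C7H15BrOS (counting implicit H from valence).
  Br: 1 × 79.904 = 79.904
  C: 7 × 12.011 = 84.077
  H: 15 × 1.008 = 15.120
  O: 1 × 15.999 = 15.999
  S: 1 × 32.060 = 32.060
Sum: 1×79.904 + 7×12.011 + 15×1.008 + 1×15.999 + 1×32.060 = 227.160 → 227.16 g/mol.

227.16 g/mol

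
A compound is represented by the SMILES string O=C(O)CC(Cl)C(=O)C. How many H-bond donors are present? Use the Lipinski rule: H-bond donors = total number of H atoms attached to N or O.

Donors: find every N or O and count the H atoms it carries.
  atom 1 (O): bond orders sum to 2 → 0 H
  atom 3 (O): bond orders sum to 1 → 1 H
  atom 8 (O): bond orders sum to 2 → 0 H
Lipinski HBD = 1.

1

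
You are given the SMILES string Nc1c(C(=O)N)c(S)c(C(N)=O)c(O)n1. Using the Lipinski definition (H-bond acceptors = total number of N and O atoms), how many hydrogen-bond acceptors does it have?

7

N atoms: 4; O atoms: 3.
Lipinski HBA = 4 + 3 = 7.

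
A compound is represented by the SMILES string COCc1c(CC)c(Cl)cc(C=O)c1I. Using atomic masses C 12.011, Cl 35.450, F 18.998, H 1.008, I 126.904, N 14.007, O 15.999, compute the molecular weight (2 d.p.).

338.57 g/mol

First, the molecular formula is C11H12ClIO2 (counting implicit H from valence).
  C: 11 × 12.011 = 132.121
  Cl: 1 × 35.450 = 35.450
  H: 12 × 1.008 = 12.096
  I: 1 × 126.904 = 126.904
  O: 2 × 15.999 = 31.998
Sum: 11×12.011 + 1×35.450 + 12×1.008 + 1×126.904 + 2×15.999 = 338.569 → 338.57 g/mol.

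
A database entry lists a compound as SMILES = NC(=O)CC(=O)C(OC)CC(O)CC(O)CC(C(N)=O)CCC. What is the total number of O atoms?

Scan the SMILES for O atoms (remember two-letter symbols like Cl and Br are single atoms).
Oxygen count: 6.

6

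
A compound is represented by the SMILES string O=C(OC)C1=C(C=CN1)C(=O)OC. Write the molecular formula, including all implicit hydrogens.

Walk through each heavy atom and fill implicit hydrogens from standard valence (C 4, N 3, O 2, S 2, halogen 1):
  atom 1: O, bond orders sum to 2 (valence 2) → 0 H
  atom 2: C, bond orders sum to 4 (valence 4) → 0 H
  atom 3: O, bond orders sum to 2 (valence 2) → 0 H
  atom 4: C, bond orders sum to 1 (valence 4) → 3 H
  atom 5: C, bond orders sum to 4 (valence 4) → 0 H
  atom 6: C, bond orders sum to 4 (valence 4) → 0 H
  atom 7: C, bond orders sum to 3 (valence 4) → 1 H
  atom 8: C, bond orders sum to 3 (valence 4) → 1 H
  atom 9: N, bond orders sum to 2 (valence 3) → 1 H
  atom 10: C, bond orders sum to 4 (valence 4) → 0 H
  atom 11: O, bond orders sum to 2 (valence 2) → 0 H
  atom 12: O, bond orders sum to 2 (valence 2) → 0 H
  atom 13: C, bond orders sum to 1 (valence 4) → 3 H
Totals → C:8, H:9, N:1, O:4.

C8H9NO4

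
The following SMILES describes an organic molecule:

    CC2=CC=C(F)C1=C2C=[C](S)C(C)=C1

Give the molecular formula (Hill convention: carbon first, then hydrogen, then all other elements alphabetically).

C12H11FS

Walk through each heavy atom and fill implicit hydrogens from standard valence (C 4, N 3, O 2, S 2, halogen 1):
  atom 1: C, bond orders sum to 1 (valence 4) → 3 H
  atom 2: C, bond orders sum to 4 (valence 4) → 0 H
  atom 3: C, bond orders sum to 3 (valence 4) → 1 H
  atom 4: C, bond orders sum to 3 (valence 4) → 1 H
  atom 5: C, bond orders sum to 4 (valence 4) → 0 H
  atom 6: F (halogen, monovalent) → 0 H
  atom 7: C, bond orders sum to 4 (valence 4) → 0 H
  atom 8: C, bond orders sum to 4 (valence 4) → 0 H
  atom 9: C, bond orders sum to 3 (valence 4) → 1 H
  atom 10: C with explicit H count 0
  atom 11: S, bond orders sum to 1 (valence 2) → 1 H
  atom 12: C, bond orders sum to 4 (valence 4) → 0 H
  atom 13: C, bond orders sum to 1 (valence 4) → 3 H
  atom 14: C, bond orders sum to 3 (valence 4) → 1 H
Totals → C:12, H:11, F:1, S:1.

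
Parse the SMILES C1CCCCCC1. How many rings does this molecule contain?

1

In SMILES, each pair of matching ring-closure digits denotes one ring-closing bond; the number of such bonds equals the number of independent rings.
Ring-closure bonds here: 1.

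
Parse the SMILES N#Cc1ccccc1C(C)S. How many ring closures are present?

In SMILES, each pair of matching ring-closure digits denotes one ring-closing bond; the number of such bonds equals the number of independent rings.
Ring-closure bonds here: 1.

1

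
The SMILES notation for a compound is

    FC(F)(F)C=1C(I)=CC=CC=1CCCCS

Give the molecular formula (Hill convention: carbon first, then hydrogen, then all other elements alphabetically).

C11H12F3IS

Walk through each heavy atom and fill implicit hydrogens from standard valence (C 4, N 3, O 2, S 2, halogen 1):
  atom 1: F (halogen, monovalent) → 0 H
  atom 2: C, bond orders sum to 4 (valence 4) → 0 H
  atom 3: F (halogen, monovalent) → 0 H
  atom 4: F (halogen, monovalent) → 0 H
  atom 5: C, bond orders sum to 4 (valence 4) → 0 H
  atom 6: C, bond orders sum to 4 (valence 4) → 0 H
  atom 7: I (halogen, monovalent) → 0 H
  atom 8: C, bond orders sum to 3 (valence 4) → 1 H
  atom 9: C, bond orders sum to 3 (valence 4) → 1 H
  atom 10: C, bond orders sum to 3 (valence 4) → 1 H
  atom 11: C, bond orders sum to 4 (valence 4) → 0 H
  atom 12: C, bond orders sum to 2 (valence 4) → 2 H
  atom 13: C, bond orders sum to 2 (valence 4) → 2 H
  atom 14: C, bond orders sum to 2 (valence 4) → 2 H
  atom 15: C, bond orders sum to 2 (valence 4) → 2 H
  atom 16: S, bond orders sum to 1 (valence 2) → 1 H
Totals → C:11, H:12, F:3, I:1, S:1.
In Hill order: C11H12F3IS.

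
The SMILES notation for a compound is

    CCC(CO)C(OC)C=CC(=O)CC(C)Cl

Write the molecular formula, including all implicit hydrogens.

Walk through each heavy atom and fill implicit hydrogens from standard valence (C 4, N 3, O 2, S 2, halogen 1):
  atom 1: C, bond orders sum to 1 (valence 4) → 3 H
  atom 2: C, bond orders sum to 2 (valence 4) → 2 H
  atom 3: C, bond orders sum to 3 (valence 4) → 1 H
  atom 4: C, bond orders sum to 2 (valence 4) → 2 H
  atom 5: O, bond orders sum to 1 (valence 2) → 1 H
  atom 6: C, bond orders sum to 3 (valence 4) → 1 H
  atom 7: O, bond orders sum to 2 (valence 2) → 0 H
  atom 8: C, bond orders sum to 1 (valence 4) → 3 H
  atom 9: C, bond orders sum to 3 (valence 4) → 1 H
  atom 10: C, bond orders sum to 3 (valence 4) → 1 H
  atom 11: C, bond orders sum to 4 (valence 4) → 0 H
  atom 12: O, bond orders sum to 2 (valence 2) → 0 H
  atom 13: C, bond orders sum to 2 (valence 4) → 2 H
  atom 14: C, bond orders sum to 3 (valence 4) → 1 H
  atom 15: C, bond orders sum to 1 (valence 4) → 3 H
  atom 16: Cl (halogen, monovalent) → 0 H
Totals → C:12, H:21, Cl:1, O:3.

C12H21ClO3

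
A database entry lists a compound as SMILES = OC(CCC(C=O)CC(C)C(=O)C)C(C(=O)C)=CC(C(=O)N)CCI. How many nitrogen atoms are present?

Scan the SMILES for N atoms (remember two-letter symbols like Cl and Br are single atoms).
Nitrogen count: 1.

1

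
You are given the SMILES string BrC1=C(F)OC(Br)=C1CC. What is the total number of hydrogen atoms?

Walk through each heavy atom and fill implicit hydrogens from standard valence (C 4, N 3, O 2, S 2, halogen 1):
  atom 1: Br (halogen, monovalent) → 0 H
  atom 2: C, bond orders sum to 4 (valence 4) → 0 H
  atom 3: C, bond orders sum to 4 (valence 4) → 0 H
  atom 4: F (halogen, monovalent) → 0 H
  atom 5: O, bond orders sum to 2 (valence 2) → 0 H
  atom 6: C, bond orders sum to 4 (valence 4) → 0 H
  atom 7: Br (halogen, monovalent) → 0 H
  atom 8: C, bond orders sum to 4 (valence 4) → 0 H
  atom 9: C, bond orders sum to 2 (valence 4) → 2 H
  atom 10: C, bond orders sum to 1 (valence 4) → 3 H
Total hydrogens: 5.

5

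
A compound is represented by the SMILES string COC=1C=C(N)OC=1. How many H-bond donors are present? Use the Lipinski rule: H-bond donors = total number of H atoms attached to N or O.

Donors: find every N or O and count the H atoms it carries.
  atom 2 (O): bond orders sum to 2 → 0 H
  atom 6 (N): bond orders sum to 1 → 2 H
  atom 7 (O): bond orders sum to 2 → 0 H
Lipinski HBD = 2.

2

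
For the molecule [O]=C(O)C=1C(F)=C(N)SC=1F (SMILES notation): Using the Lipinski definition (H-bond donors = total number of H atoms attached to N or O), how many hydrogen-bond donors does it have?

Donors: find every N or O and count the H atoms it carries.
  atom 1 (O): bond orders sum to 2 → 0 H
  atom 3 (O): bond orders sum to 1 → 1 H
  atom 8 (N): bond orders sum to 1 → 2 H
Lipinski HBD = 3.

3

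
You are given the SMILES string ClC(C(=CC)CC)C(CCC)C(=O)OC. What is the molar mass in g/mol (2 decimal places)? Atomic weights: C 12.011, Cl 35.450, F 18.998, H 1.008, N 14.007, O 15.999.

232.75 g/mol

First, the molecular formula is C12H21ClO2 (counting implicit H from valence).
  C: 12 × 12.011 = 144.132
  Cl: 1 × 35.450 = 35.450
  H: 21 × 1.008 = 21.168
  O: 2 × 15.999 = 31.998
Sum: 12×12.011 + 1×35.450 + 21×1.008 + 2×15.999 = 232.748 → 232.75 g/mol.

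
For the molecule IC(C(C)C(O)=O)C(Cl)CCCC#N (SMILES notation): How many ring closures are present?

0

In SMILES, each pair of matching ring-closure digits denotes one ring-closing bond; the number of such bonds equals the number of independent rings.
Ring-closure bonds here: 0.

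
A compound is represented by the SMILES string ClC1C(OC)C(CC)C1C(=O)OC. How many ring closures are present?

In SMILES, each pair of matching ring-closure digits denotes one ring-closing bond; the number of such bonds equals the number of independent rings.
Ring-closure bonds here: 1.

1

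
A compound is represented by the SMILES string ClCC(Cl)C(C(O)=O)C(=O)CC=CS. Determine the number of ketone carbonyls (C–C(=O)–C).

The ketone motif appears at heavy-atom position 9 in the SMILES.
Other groups present: 1 alkene, 1 carboxylic acid, 1 thiol.
Ketone count: 1.

1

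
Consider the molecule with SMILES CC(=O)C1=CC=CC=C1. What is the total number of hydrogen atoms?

Walk through each heavy atom and fill implicit hydrogens from standard valence (C 4, N 3, O 2, S 2, halogen 1):
  atom 1: C, bond orders sum to 1 (valence 4) → 3 H
  atom 2: C, bond orders sum to 4 (valence 4) → 0 H
  atom 3: O, bond orders sum to 2 (valence 2) → 0 H
  atom 4: C, bond orders sum to 4 (valence 4) → 0 H
  atom 5: C, bond orders sum to 3 (valence 4) → 1 H
  atom 6: C, bond orders sum to 3 (valence 4) → 1 H
  atom 7: C, bond orders sum to 3 (valence 4) → 1 H
  atom 8: C, bond orders sum to 3 (valence 4) → 1 H
  atom 9: C, bond orders sum to 3 (valence 4) → 1 H
Total hydrogens: 8.

8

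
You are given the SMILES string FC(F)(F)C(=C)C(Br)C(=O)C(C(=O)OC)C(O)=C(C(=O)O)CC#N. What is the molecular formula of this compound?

Walk through each heavy atom and fill implicit hydrogens from standard valence (C 4, N 3, O 2, S 2, halogen 1):
  atom 1: F (halogen, monovalent) → 0 H
  atom 2: C, bond orders sum to 4 (valence 4) → 0 H
  atom 3: F (halogen, monovalent) → 0 H
  atom 4: F (halogen, monovalent) → 0 H
  atom 5: C, bond orders sum to 4 (valence 4) → 0 H
  atom 6: C, bond orders sum to 2 (valence 4) → 2 H
  atom 7: C, bond orders sum to 3 (valence 4) → 1 H
  atom 8: Br (halogen, monovalent) → 0 H
  atom 9: C, bond orders sum to 4 (valence 4) → 0 H
  atom 10: O, bond orders sum to 2 (valence 2) → 0 H
  atom 11: C, bond orders sum to 3 (valence 4) → 1 H
  atom 12: C, bond orders sum to 4 (valence 4) → 0 H
  atom 13: O, bond orders sum to 2 (valence 2) → 0 H
  atom 14: O, bond orders sum to 2 (valence 2) → 0 H
  atom 15: C, bond orders sum to 1 (valence 4) → 3 H
  atom 16: C, bond orders sum to 4 (valence 4) → 0 H
  atom 17: O, bond orders sum to 1 (valence 2) → 1 H
  atom 18: C, bond orders sum to 4 (valence 4) → 0 H
  atom 19: C, bond orders sum to 4 (valence 4) → 0 H
  atom 20: O, bond orders sum to 2 (valence 2) → 0 H
  atom 21: O, bond orders sum to 1 (valence 2) → 1 H
  atom 22: C, bond orders sum to 2 (valence 4) → 2 H
  atom 23: C, bond orders sum to 4 (valence 4) → 0 H
  atom 24: N, bond orders sum to 3 (valence 3) → 0 H
Totals → C:13, H:11, Br:1, F:3, N:1, O:6.

C13H11BrF3NO6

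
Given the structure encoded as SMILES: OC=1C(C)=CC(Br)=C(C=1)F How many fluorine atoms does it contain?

Scan the SMILES for F atoms (remember two-letter symbols like Cl and Br are single atoms).
Fluorine count: 1.

1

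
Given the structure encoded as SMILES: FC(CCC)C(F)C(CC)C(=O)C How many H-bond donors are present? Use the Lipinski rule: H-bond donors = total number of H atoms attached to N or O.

0

Donors: find every N or O and count the H atoms it carries.
  atom 12 (O): bond orders sum to 2 → 0 H
Lipinski HBD = 0.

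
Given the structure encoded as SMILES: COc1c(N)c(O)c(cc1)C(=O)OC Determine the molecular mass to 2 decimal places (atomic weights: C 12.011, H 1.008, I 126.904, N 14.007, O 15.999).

First, the molecular formula is C9H11NO4 (counting implicit H from valence).
  C: 9 × 12.011 = 108.099
  H: 11 × 1.008 = 11.088
  N: 1 × 14.007 = 14.007
  O: 4 × 15.999 = 63.996
Sum: 9×12.011 + 11×1.008 + 1×14.007 + 4×15.999 = 197.190 → 197.19 g/mol.

197.19 g/mol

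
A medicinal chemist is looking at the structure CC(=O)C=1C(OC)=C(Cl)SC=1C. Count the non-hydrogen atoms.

12

Every atom symbol written in the SMILES (organic subset) is one heavy atom; implicit H are not written.
Heavy atoms by element → C:8, Cl:1, O:2, S:1.
Total: 12.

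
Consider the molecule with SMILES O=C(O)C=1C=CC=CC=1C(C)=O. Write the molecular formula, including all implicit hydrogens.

Walk through each heavy atom and fill implicit hydrogens from standard valence (C 4, N 3, O 2, S 2, halogen 1):
  atom 1: O, bond orders sum to 2 (valence 2) → 0 H
  atom 2: C, bond orders sum to 4 (valence 4) → 0 H
  atom 3: O, bond orders sum to 1 (valence 2) → 1 H
  atom 4: C, bond orders sum to 4 (valence 4) → 0 H
  atom 5: C, bond orders sum to 3 (valence 4) → 1 H
  atom 6: C, bond orders sum to 3 (valence 4) → 1 H
  atom 7: C, bond orders sum to 3 (valence 4) → 1 H
  atom 8: C, bond orders sum to 3 (valence 4) → 1 H
  atom 9: C, bond orders sum to 4 (valence 4) → 0 H
  atom 10: C, bond orders sum to 4 (valence 4) → 0 H
  atom 11: C, bond orders sum to 1 (valence 4) → 3 H
  atom 12: O, bond orders sum to 2 (valence 2) → 0 H
Totals → C:9, H:8, O:3.

C9H8O3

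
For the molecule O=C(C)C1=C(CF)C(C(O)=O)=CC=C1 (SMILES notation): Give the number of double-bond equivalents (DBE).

Molecular formula: C10H9FO3.
DoU = (2C + 2 + N − H − X) / 2, where X is the halogen count and O/S are ignored.
    = (2·10 + 2 + 0 − 9 − 1) / 2 = 12 / 2 = 6.

6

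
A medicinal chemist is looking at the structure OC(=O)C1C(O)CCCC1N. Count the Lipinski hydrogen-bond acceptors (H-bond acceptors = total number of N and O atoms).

N atoms: 1; O atoms: 3.
Lipinski HBA = 1 + 3 = 4.

4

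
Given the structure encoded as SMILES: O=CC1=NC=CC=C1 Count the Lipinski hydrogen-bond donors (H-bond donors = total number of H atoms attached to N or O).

0

Donors: find every N or O and count the H atoms it carries.
  atom 1 (O): bond orders sum to 2 → 0 H
  atom 4 (N): bond orders sum to 3 → 0 H
Lipinski HBD = 0.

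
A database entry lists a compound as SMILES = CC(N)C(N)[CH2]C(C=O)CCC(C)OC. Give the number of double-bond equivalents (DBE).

1

Degree of unsaturation = (number of rings) + (number of π bonds).
Ring closures in the SMILES: 0.
π bonds: 1 double bond (each 1 DoU) → 1 DoU from unsaturation.
Total DoU = 0 + 1 = 1.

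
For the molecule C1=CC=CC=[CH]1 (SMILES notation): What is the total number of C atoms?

Count every carbon token in the SMILES (each C, including those in ring-closure positions and inside branches).
Carbon count: 6.

6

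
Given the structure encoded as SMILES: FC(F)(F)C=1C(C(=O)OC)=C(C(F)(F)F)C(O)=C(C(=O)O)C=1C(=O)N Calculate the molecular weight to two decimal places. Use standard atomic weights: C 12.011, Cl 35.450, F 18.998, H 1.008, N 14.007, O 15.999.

375.18 g/mol

First, the molecular formula is C12H7F6NO6 (counting implicit H from valence).
  C: 12 × 12.011 = 144.132
  F: 6 × 18.998 = 113.988
  H: 7 × 1.008 = 7.056
  N: 1 × 14.007 = 14.007
  O: 6 × 15.999 = 95.994
Sum: 12×12.011 + 6×18.998 + 7×1.008 + 1×14.007 + 6×15.999 = 375.177 → 375.18 g/mol.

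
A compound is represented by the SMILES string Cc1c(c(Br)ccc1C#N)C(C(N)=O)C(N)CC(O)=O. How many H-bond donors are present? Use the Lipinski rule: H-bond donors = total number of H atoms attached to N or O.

Donors: find every N or O and count the H atoms it carries.
  atom 10 (N): bond orders sum to 3 → 0 H
  atom 13 (N): bond orders sum to 1 → 2 H
  atom 14 (O): bond orders sum to 2 → 0 H
  atom 16 (N): bond orders sum to 1 → 2 H
  atom 19 (O): bond orders sum to 1 → 1 H
  atom 20 (O): bond orders sum to 2 → 0 H
Lipinski HBD = 5.

5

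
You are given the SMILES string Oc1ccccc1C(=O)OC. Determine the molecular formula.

C8H8O3

Walk through each heavy atom and fill implicit hydrogens from standard valence (C 4, N 3, O 2, S 2, halogen 1); for lowercase aromatic atoms, an aromatic c carries 1 H when it has two neighbours and 0 H with three, and aromatic n carries 0 H:
  atom 1: O, bond orders sum to 1 (valence 2) → 1 H
  atom 2: aromatic c, 3 neighbours → 0 H
  atom 3: aromatic c, 2 neighbours → 1 H
  atom 4: aromatic c, 2 neighbours → 1 H
  atom 5: aromatic c, 2 neighbours → 1 H
  atom 6: aromatic c, 2 neighbours → 1 H
  atom 7: aromatic c, 3 neighbours → 0 H
  atom 8: C, bond orders sum to 4 (valence 4) → 0 H
  atom 9: O, bond orders sum to 2 (valence 2) → 0 H
  atom 10: O, bond orders sum to 2 (valence 2) → 0 H
  atom 11: C, bond orders sum to 1 (valence 4) → 3 H
Totals → C:8, H:8, O:3.
In Hill order: C8H8O3.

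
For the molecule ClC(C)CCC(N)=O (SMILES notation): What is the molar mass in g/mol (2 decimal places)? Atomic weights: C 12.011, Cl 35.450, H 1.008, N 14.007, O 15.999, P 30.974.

135.59 g/mol

First, the molecular formula is C5H10ClNO (counting implicit H from valence).
  C: 5 × 12.011 = 60.055
  Cl: 1 × 35.450 = 35.450
  H: 10 × 1.008 = 10.080
  N: 1 × 14.007 = 14.007
  O: 1 × 15.999 = 15.999
Sum: 5×12.011 + 1×35.450 + 10×1.008 + 1×14.007 + 1×15.999 = 135.591 → 135.59 g/mol.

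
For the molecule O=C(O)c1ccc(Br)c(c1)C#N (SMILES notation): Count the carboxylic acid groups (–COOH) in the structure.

1

The carboxylic acid motif appears at heavy-atom position 2 in the SMILES.
Other groups present: 1 nitrile.
Carboxylic acid count: 1.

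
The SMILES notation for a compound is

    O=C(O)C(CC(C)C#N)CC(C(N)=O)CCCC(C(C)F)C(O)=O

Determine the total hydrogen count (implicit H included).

25

Walk through each heavy atom and fill implicit hydrogens from standard valence (C 4, N 3, O 2, S 2, halogen 1):
  atom 1: O, bond orders sum to 2 (valence 2) → 0 H
  atom 2: C, bond orders sum to 4 (valence 4) → 0 H
  atom 3: O, bond orders sum to 1 (valence 2) → 1 H
  atom 4: C, bond orders sum to 3 (valence 4) → 1 H
  atom 5: C, bond orders sum to 2 (valence 4) → 2 H
  atom 6: C, bond orders sum to 3 (valence 4) → 1 H
  atom 7: C, bond orders sum to 1 (valence 4) → 3 H
  atom 8: C, bond orders sum to 4 (valence 4) → 0 H
  atom 9: N, bond orders sum to 3 (valence 3) → 0 H
  atom 10: C, bond orders sum to 2 (valence 4) → 2 H
  atom 11: C, bond orders sum to 3 (valence 4) → 1 H
  atom 12: C, bond orders sum to 4 (valence 4) → 0 H
  atom 13: N, bond orders sum to 1 (valence 3) → 2 H
  atom 14: O, bond orders sum to 2 (valence 2) → 0 H
  atom 15: C, bond orders sum to 2 (valence 4) → 2 H
  atom 16: C, bond orders sum to 2 (valence 4) → 2 H
  atom 17: C, bond orders sum to 2 (valence 4) → 2 H
  atom 18: C, bond orders sum to 3 (valence 4) → 1 H
  atom 19: C, bond orders sum to 3 (valence 4) → 1 H
  atom 20: C, bond orders sum to 1 (valence 4) → 3 H
  atom 21: F (halogen, monovalent) → 0 H
  atom 22: C, bond orders sum to 4 (valence 4) → 0 H
  atom 23: O, bond orders sum to 1 (valence 2) → 1 H
  atom 24: O, bond orders sum to 2 (valence 2) → 0 H
Total hydrogens: 25.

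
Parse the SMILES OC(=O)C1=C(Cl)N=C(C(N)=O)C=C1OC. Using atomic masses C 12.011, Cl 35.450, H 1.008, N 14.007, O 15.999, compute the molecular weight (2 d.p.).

First, the molecular formula is C8H7ClN2O4 (counting implicit H from valence).
  C: 8 × 12.011 = 96.088
  Cl: 1 × 35.450 = 35.450
  H: 7 × 1.008 = 7.056
  N: 2 × 14.007 = 28.014
  O: 4 × 15.999 = 63.996
Sum: 8×12.011 + 1×35.450 + 7×1.008 + 2×14.007 + 4×15.999 = 230.604 → 230.60 g/mol.

230.60 g/mol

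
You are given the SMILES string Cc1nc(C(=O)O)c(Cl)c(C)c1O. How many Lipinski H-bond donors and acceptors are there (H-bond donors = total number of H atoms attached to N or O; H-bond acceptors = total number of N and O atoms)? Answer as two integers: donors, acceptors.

2, 4

Donors: find every N or O and count the H atoms it carries.
  atom 3 (N): bond orders sum to 3 → 0 H
  atom 6 (O): bond orders sum to 2 → 0 H
  atom 7 (O): bond orders sum to 1 → 1 H
  atom 13 (O): bond orders sum to 1 → 1 H
Lipinski HBD = 2.
Acceptors: N atoms = 1, O atoms = 3 → HBA = 4.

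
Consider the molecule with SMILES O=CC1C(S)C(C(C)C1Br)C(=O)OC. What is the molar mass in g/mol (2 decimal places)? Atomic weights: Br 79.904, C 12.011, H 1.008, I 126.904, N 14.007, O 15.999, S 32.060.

First, the molecular formula is C9H13BrO3S (counting implicit H from valence).
  Br: 1 × 79.904 = 79.904
  C: 9 × 12.011 = 108.099
  H: 13 × 1.008 = 13.104
  O: 3 × 15.999 = 47.997
  S: 1 × 32.060 = 32.060
Sum: 1×79.904 + 9×12.011 + 13×1.008 + 3×15.999 + 1×32.060 = 281.164 → 281.16 g/mol.

281.16 g/mol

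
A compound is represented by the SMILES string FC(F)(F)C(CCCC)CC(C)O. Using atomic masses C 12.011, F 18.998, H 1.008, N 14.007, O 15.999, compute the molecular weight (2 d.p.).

First, the molecular formula is C9H17F3O (counting implicit H from valence).
  C: 9 × 12.011 = 108.099
  F: 3 × 18.998 = 56.994
  H: 17 × 1.008 = 17.136
  O: 1 × 15.999 = 15.999
Sum: 9×12.011 + 3×18.998 + 17×1.008 + 1×15.999 = 198.228 → 198.23 g/mol.

198.23 g/mol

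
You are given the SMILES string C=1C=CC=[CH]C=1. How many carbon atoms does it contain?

Count every carbon token in the SMILES (each C, including those in ring-closure positions and inside branches).
Carbon count: 6.

6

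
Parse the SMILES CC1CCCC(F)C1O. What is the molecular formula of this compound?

C7H13FO

Walk through each heavy atom and fill implicit hydrogens from standard valence (C 4, N 3, O 2, S 2, halogen 1):
  atom 1: C, bond orders sum to 1 (valence 4) → 3 H
  atom 2: C, bond orders sum to 3 (valence 4) → 1 H
  atom 3: C, bond orders sum to 2 (valence 4) → 2 H
  atom 4: C, bond orders sum to 2 (valence 4) → 2 H
  atom 5: C, bond orders sum to 2 (valence 4) → 2 H
  atom 6: C, bond orders sum to 3 (valence 4) → 1 H
  atom 7: F (halogen, monovalent) → 0 H
  atom 8: C, bond orders sum to 3 (valence 4) → 1 H
  atom 9: O, bond orders sum to 1 (valence 2) → 1 H
Totals → C:7, H:13, F:1, O:1.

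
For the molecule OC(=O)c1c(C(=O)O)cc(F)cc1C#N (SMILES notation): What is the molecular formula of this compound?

Walk through each heavy atom and fill implicit hydrogens from standard valence (C 4, N 3, O 2, S 2, halogen 1); for lowercase aromatic atoms, an aromatic c carries 1 H when it has two neighbours and 0 H with three, and aromatic n carries 0 H:
  atom 1: O, bond orders sum to 1 (valence 2) → 1 H
  atom 2: C, bond orders sum to 4 (valence 4) → 0 H
  atom 3: O, bond orders sum to 2 (valence 2) → 0 H
  atom 4: aromatic c, 3 neighbours → 0 H
  atom 5: aromatic c, 3 neighbours → 0 H
  atom 6: C, bond orders sum to 4 (valence 4) → 0 H
  atom 7: O, bond orders sum to 2 (valence 2) → 0 H
  atom 8: O, bond orders sum to 1 (valence 2) → 1 H
  atom 9: aromatic c, 2 neighbours → 1 H
  atom 10: aromatic c, 3 neighbours → 0 H
  atom 11: F (halogen, monovalent) → 0 H
  atom 12: aromatic c, 2 neighbours → 1 H
  atom 13: aromatic c, 3 neighbours → 0 H
  atom 14: C, bond orders sum to 4 (valence 4) → 0 H
  atom 15: N, bond orders sum to 3 (valence 3) → 0 H
Totals → C:9, H:4, F:1, N:1, O:4.
In Hill order: C9H4FNO4.

C9H4FNO4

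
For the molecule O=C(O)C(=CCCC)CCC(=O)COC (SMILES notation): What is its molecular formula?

C11H18O4

Walk through each heavy atom and fill implicit hydrogens from standard valence (C 4, N 3, O 2, S 2, halogen 1):
  atom 1: O, bond orders sum to 2 (valence 2) → 0 H
  atom 2: C, bond orders sum to 4 (valence 4) → 0 H
  atom 3: O, bond orders sum to 1 (valence 2) → 1 H
  atom 4: C, bond orders sum to 4 (valence 4) → 0 H
  atom 5: C, bond orders sum to 3 (valence 4) → 1 H
  atom 6: C, bond orders sum to 2 (valence 4) → 2 H
  atom 7: C, bond orders sum to 2 (valence 4) → 2 H
  atom 8: C, bond orders sum to 1 (valence 4) → 3 H
  atom 9: C, bond orders sum to 2 (valence 4) → 2 H
  atom 10: C, bond orders sum to 2 (valence 4) → 2 H
  atom 11: C, bond orders sum to 4 (valence 4) → 0 H
  atom 12: O, bond orders sum to 2 (valence 2) → 0 H
  atom 13: C, bond orders sum to 2 (valence 4) → 2 H
  atom 14: O, bond orders sum to 2 (valence 2) → 0 H
  atom 15: C, bond orders sum to 1 (valence 4) → 3 H
Totals → C:11, H:18, O:4.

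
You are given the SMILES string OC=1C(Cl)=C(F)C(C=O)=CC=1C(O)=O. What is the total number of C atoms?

8

Count every carbon token in the SMILES (each C, including those in ring-closure positions and inside branches).
Carbon count: 8.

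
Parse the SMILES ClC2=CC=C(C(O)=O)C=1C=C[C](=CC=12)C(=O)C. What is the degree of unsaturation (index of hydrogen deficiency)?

Degree of unsaturation = (number of rings) + (number of π bonds).
Ring closures in the SMILES: 2.
π bonds: 7 double bonds (each 1 DoU) → 7 DoU from unsaturation.
Total DoU = 2 + 7 = 9.

9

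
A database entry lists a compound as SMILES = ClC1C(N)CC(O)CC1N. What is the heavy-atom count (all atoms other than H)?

10

Every atom symbol written in the SMILES (organic subset) is one heavy atom; implicit H are not written.
Heavy atoms by element → C:6, Cl:1, N:2, O:1.
Total: 10.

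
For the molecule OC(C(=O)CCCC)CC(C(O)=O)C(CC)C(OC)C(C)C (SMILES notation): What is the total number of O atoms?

Scan the SMILES for O atoms (remember two-letter symbols like Cl and Br are single atoms).
Oxygen count: 5.

5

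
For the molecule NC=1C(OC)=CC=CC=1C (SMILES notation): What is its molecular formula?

C8H11NO

Walk through each heavy atom and fill implicit hydrogens from standard valence (C 4, N 3, O 2, S 2, halogen 1):
  atom 1: N, bond orders sum to 1 (valence 3) → 2 H
  atom 2: C, bond orders sum to 4 (valence 4) → 0 H
  atom 3: C, bond orders sum to 4 (valence 4) → 0 H
  atom 4: O, bond orders sum to 2 (valence 2) → 0 H
  atom 5: C, bond orders sum to 1 (valence 4) → 3 H
  atom 6: C, bond orders sum to 3 (valence 4) → 1 H
  atom 7: C, bond orders sum to 3 (valence 4) → 1 H
  atom 8: C, bond orders sum to 3 (valence 4) → 1 H
  atom 9: C, bond orders sum to 4 (valence 4) → 0 H
  atom 10: C, bond orders sum to 1 (valence 4) → 3 H
Totals → C:8, H:11, N:1, O:1.
In Hill order: C8H11NO.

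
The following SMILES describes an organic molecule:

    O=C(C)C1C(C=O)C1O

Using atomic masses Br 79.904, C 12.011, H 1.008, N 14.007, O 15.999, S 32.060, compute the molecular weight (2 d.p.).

First, the molecular formula is C6H8O3 (counting implicit H from valence).
  C: 6 × 12.011 = 72.066
  H: 8 × 1.008 = 8.064
  O: 3 × 15.999 = 47.997
Sum: 6×12.011 + 8×1.008 + 3×15.999 = 128.127 → 128.13 g/mol.

128.13 g/mol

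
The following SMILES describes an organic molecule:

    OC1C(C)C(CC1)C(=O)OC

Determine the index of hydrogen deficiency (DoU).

Molecular formula: C8H14O3.
DoU = (2C + 2 + N − H − X) / 2, where X is the halogen count and O/S are ignored.
    = (2·8 + 2 + 0 − 14 − 0) / 2 = 4 / 2 = 2.

2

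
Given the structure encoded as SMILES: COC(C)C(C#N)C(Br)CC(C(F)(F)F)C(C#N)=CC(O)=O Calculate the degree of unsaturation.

Degree of unsaturation = (number of rings) + (number of π bonds).
Ring closures in the SMILES: 0.
π bonds: 2 double bonds (each 1 DoU), 2 triple bonds (each 2 DoU) → 6 DoU from unsaturation.
Total DoU = 0 + 6 = 6.

6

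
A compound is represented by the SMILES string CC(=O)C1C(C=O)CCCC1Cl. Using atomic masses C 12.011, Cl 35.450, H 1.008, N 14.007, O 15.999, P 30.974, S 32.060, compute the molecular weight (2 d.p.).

First, the molecular formula is C9H13ClO2 (counting implicit H from valence).
  C: 9 × 12.011 = 108.099
  Cl: 1 × 35.450 = 35.450
  H: 13 × 1.008 = 13.104
  O: 2 × 15.999 = 31.998
Sum: 9×12.011 + 1×35.450 + 13×1.008 + 2×15.999 = 188.651 → 188.65 g/mol.

188.65 g/mol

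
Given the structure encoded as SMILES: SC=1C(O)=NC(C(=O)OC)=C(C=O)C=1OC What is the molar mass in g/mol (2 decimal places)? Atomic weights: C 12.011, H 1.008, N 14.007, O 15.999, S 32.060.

243.23 g/mol

First, the molecular formula is C9H9NO5S (counting implicit H from valence).
  C: 9 × 12.011 = 108.099
  H: 9 × 1.008 = 9.072
  N: 1 × 14.007 = 14.007
  O: 5 × 15.999 = 79.995
  S: 1 × 32.060 = 32.060
Sum: 9×12.011 + 9×1.008 + 1×14.007 + 5×15.999 + 1×32.060 = 243.233 → 243.23 g/mol.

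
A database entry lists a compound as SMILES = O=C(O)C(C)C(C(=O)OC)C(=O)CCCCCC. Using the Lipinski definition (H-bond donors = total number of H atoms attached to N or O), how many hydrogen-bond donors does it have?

1

Donors: find every N or O and count the H atoms it carries.
  atom 1 (O): bond orders sum to 2 → 0 H
  atom 3 (O): bond orders sum to 1 → 1 H
  atom 8 (O): bond orders sum to 2 → 0 H
  atom 9 (O): bond orders sum to 2 → 0 H
  atom 12 (O): bond orders sum to 2 → 0 H
Lipinski HBD = 1.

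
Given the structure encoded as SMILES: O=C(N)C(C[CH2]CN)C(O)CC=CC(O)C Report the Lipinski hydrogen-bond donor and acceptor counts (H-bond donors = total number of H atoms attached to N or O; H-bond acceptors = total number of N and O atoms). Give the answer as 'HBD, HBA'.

6, 5

Donors: find every N or O and count the H atoms it carries.
  atom 1 (O): bond orders sum to 2 → 0 H
  atom 3 (N): bond orders sum to 1 → 2 H
  atom 8 (N): bond orders sum to 1 → 2 H
  atom 10 (O): bond orders sum to 1 → 1 H
  atom 15 (O): bond orders sum to 1 → 1 H
Lipinski HBD = 6.
Acceptors: N atoms = 2, O atoms = 3 → HBA = 5.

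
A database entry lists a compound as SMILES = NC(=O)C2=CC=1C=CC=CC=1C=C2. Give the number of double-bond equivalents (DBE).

8

Molecular formula: C11H9NO.
DoU = (2C + 2 + N − H − X) / 2, where X is the halogen count and O/S are ignored.
    = (2·11 + 2 + 1 − 9 − 0) / 2 = 16 / 2 = 8.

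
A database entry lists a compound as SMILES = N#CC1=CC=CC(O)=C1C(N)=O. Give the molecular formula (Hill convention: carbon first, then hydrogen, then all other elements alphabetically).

Walk through each heavy atom and fill implicit hydrogens from standard valence (C 4, N 3, O 2, S 2, halogen 1):
  atom 1: N, bond orders sum to 3 (valence 3) → 0 H
  atom 2: C, bond orders sum to 4 (valence 4) → 0 H
  atom 3: C, bond orders sum to 4 (valence 4) → 0 H
  atom 4: C, bond orders sum to 3 (valence 4) → 1 H
  atom 5: C, bond orders sum to 3 (valence 4) → 1 H
  atom 6: C, bond orders sum to 3 (valence 4) → 1 H
  atom 7: C, bond orders sum to 4 (valence 4) → 0 H
  atom 8: O, bond orders sum to 1 (valence 2) → 1 H
  atom 9: C, bond orders sum to 4 (valence 4) → 0 H
  atom 10: C, bond orders sum to 4 (valence 4) → 0 H
  atom 11: N, bond orders sum to 1 (valence 3) → 2 H
  atom 12: O, bond orders sum to 2 (valence 2) → 0 H
Totals → C:8, H:6, N:2, O:2.
In Hill order: C8H6N2O2.

C8H6N2O2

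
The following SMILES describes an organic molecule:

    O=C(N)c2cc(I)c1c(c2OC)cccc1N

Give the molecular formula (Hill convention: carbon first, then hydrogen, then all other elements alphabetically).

C12H11IN2O2

Walk through each heavy atom and fill implicit hydrogens from standard valence (C 4, N 3, O 2, S 2, halogen 1); for lowercase aromatic atoms, an aromatic c carries 1 H when it has two neighbours and 0 H with three, and aromatic n carries 0 H:
  atom 1: O, bond orders sum to 2 (valence 2) → 0 H
  atom 2: C, bond orders sum to 4 (valence 4) → 0 H
  atom 3: N, bond orders sum to 1 (valence 3) → 2 H
  atom 4: aromatic c, 3 neighbours → 0 H
  atom 5: aromatic c, 2 neighbours → 1 H
  atom 6: aromatic c, 3 neighbours → 0 H
  atom 7: I (halogen, monovalent) → 0 H
  atom 8: aromatic c, 3 neighbours → 0 H
  atom 9: aromatic c, 3 neighbours → 0 H
  atom 10: aromatic c, 3 neighbours → 0 H
  atom 11: O, bond orders sum to 2 (valence 2) → 0 H
  atom 12: C, bond orders sum to 1 (valence 4) → 3 H
  atom 13: aromatic c, 2 neighbours → 1 H
  atom 14: aromatic c, 2 neighbours → 1 H
  atom 15: aromatic c, 2 neighbours → 1 H
  atom 16: aromatic c, 3 neighbours → 0 H
  atom 17: N, bond orders sum to 1 (valence 3) → 2 H
Totals → C:12, H:11, I:1, N:2, O:2.
In Hill order: C12H11IN2O2.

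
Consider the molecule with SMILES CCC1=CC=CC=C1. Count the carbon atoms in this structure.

8

Count every carbon token in the SMILES (each C, including those in ring-closure positions and inside branches).
Carbon count: 8.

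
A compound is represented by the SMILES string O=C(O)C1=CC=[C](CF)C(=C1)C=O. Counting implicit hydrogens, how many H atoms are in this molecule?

7

Walk through each heavy atom and fill implicit hydrogens from standard valence (C 4, N 3, O 2, S 2, halogen 1):
  atom 1: O, bond orders sum to 2 (valence 2) → 0 H
  atom 2: C, bond orders sum to 4 (valence 4) → 0 H
  atom 3: O, bond orders sum to 1 (valence 2) → 1 H
  atom 4: C, bond orders sum to 4 (valence 4) → 0 H
  atom 5: C, bond orders sum to 3 (valence 4) → 1 H
  atom 6: C, bond orders sum to 3 (valence 4) → 1 H
  atom 7: C with explicit H count 0
  atom 8: C, bond orders sum to 2 (valence 4) → 2 H
  atom 9: F (halogen, monovalent) → 0 H
  atom 10: C, bond orders sum to 4 (valence 4) → 0 H
  atom 11: C, bond orders sum to 3 (valence 4) → 1 H
  atom 12: C, bond orders sum to 3 (valence 4) → 1 H
  atom 13: O, bond orders sum to 2 (valence 2) → 0 H
Total hydrogens: 7.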